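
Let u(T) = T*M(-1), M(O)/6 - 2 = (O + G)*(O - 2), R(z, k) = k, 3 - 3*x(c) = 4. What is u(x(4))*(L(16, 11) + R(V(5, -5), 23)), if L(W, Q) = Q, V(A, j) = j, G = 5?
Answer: 680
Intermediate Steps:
x(c) = -⅓ (x(c) = 1 - ⅓*4 = 1 - 4/3 = -⅓)
M(O) = 12 + 6*(-2 + O)*(5 + O) (M(O) = 12 + 6*((O + 5)*(O - 2)) = 12 + 6*((5 + O)*(-2 + O)) = 12 + 6*((-2 + O)*(5 + O)) = 12 + 6*(-2 + O)*(5 + O))
u(T) = -60*T (u(T) = T*(-48 + 6*(-1)² + 18*(-1)) = T*(-48 + 6*1 - 18) = T*(-48 + 6 - 18) = T*(-60) = -60*T)
u(x(4))*(L(16, 11) + R(V(5, -5), 23)) = (-60*(-⅓))*(11 + 23) = 20*34 = 680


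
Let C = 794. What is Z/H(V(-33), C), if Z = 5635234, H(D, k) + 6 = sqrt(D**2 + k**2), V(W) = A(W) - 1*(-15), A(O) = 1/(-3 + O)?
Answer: 43819579584/817288921 + 202868424*sqrt(817335577)/817288921 ≈ 7150.0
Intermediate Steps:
V(W) = 15 + 1/(-3 + W) (V(W) = 1/(-3 + W) - 1*(-15) = 1/(-3 + W) + 15 = 15 + 1/(-3 + W))
H(D, k) = -6 + sqrt(D**2 + k**2)
Z/H(V(-33), C) = 5635234/(-6 + sqrt(((-44 + 15*(-33))/(-3 - 33))**2 + 794**2)) = 5635234/(-6 + sqrt(((-44 - 495)/(-36))**2 + 630436)) = 5635234/(-6 + sqrt((-1/36*(-539))**2 + 630436)) = 5635234/(-6 + sqrt((539/36)**2 + 630436)) = 5635234/(-6 + sqrt(290521/1296 + 630436)) = 5635234/(-6 + sqrt(817335577/1296)) = 5635234/(-6 + sqrt(817335577)/36)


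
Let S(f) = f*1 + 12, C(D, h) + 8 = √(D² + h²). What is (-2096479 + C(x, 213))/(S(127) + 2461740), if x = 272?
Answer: -2096487/2461879 + √119353/2461879 ≈ -0.85144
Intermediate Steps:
C(D, h) = -8 + √(D² + h²)
S(f) = 12 + f (S(f) = f + 12 = 12 + f)
(-2096479 + C(x, 213))/(S(127) + 2461740) = (-2096479 + (-8 + √(272² + 213²)))/((12 + 127) + 2461740) = (-2096479 + (-8 + √(73984 + 45369)))/(139 + 2461740) = (-2096479 + (-8 + √119353))/2461879 = (-2096487 + √119353)*(1/2461879) = -2096487/2461879 + √119353/2461879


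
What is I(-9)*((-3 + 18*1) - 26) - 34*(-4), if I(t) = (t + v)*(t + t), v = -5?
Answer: -2636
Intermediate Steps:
I(t) = 2*t*(-5 + t) (I(t) = (t - 5)*(t + t) = (-5 + t)*(2*t) = 2*t*(-5 + t))
I(-9)*((-3 + 18*1) - 26) - 34*(-4) = (2*(-9)*(-5 - 9))*((-3 + 18*1) - 26) - 34*(-4) = (2*(-9)*(-14))*((-3 + 18) - 26) + 136 = 252*(15 - 26) + 136 = 252*(-11) + 136 = -2772 + 136 = -2636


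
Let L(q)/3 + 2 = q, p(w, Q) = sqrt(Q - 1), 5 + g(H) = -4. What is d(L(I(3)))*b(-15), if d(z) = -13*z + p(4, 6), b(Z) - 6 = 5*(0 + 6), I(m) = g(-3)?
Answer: 15444 + 36*sqrt(5) ≈ 15525.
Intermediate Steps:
g(H) = -9 (g(H) = -5 - 4 = -9)
I(m) = -9
b(Z) = 36 (b(Z) = 6 + 5*(0 + 6) = 6 + 5*6 = 6 + 30 = 36)
p(w, Q) = sqrt(-1 + Q)
L(q) = -6 + 3*q
d(z) = sqrt(5) - 13*z (d(z) = -13*z + sqrt(-1 + 6) = -13*z + sqrt(5) = sqrt(5) - 13*z)
d(L(I(3)))*b(-15) = (sqrt(5) - 13*(-6 + 3*(-9)))*36 = (sqrt(5) - 13*(-6 - 27))*36 = (sqrt(5) - 13*(-33))*36 = (sqrt(5) + 429)*36 = (429 + sqrt(5))*36 = 15444 + 36*sqrt(5)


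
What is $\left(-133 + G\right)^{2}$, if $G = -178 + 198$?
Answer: $12769$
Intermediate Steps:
$G = 20$
$\left(-133 + G\right)^{2} = \left(-133 + 20\right)^{2} = \left(-113\right)^{2} = 12769$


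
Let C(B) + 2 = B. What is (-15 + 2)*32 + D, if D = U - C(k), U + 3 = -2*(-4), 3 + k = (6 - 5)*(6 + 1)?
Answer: -413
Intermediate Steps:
k = 4 (k = -3 + (6 - 5)*(6 + 1) = -3 + 1*7 = -3 + 7 = 4)
C(B) = -2 + B
U = 5 (U = -3 - 2*(-4) = -3 + 8 = 5)
D = 3 (D = 5 - (-2 + 4) = 5 - 1*2 = 5 - 2 = 3)
(-15 + 2)*32 + D = (-15 + 2)*32 + 3 = -13*32 + 3 = -416 + 3 = -413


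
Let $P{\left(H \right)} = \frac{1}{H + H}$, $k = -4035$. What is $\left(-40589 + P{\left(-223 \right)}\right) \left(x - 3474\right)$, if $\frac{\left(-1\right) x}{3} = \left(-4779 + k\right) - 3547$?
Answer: $- \frac{608413476255}{446} \approx -1.3642 \cdot 10^{9}$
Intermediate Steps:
$P{\left(H \right)} = \frac{1}{2 H}$
$x = 37083$ ($x = - 3 \left(\left(-4779 - 4035\right) - 3547\right) = - 3 \left(-8814 - 3547\right) = \left(-3\right) \left(-12361\right) = 37083$)
$\left(-40589 + P{\left(-223 \right)}\right) \left(x - 3474\right) = \left(-40589 + \frac{1}{2 \left(-223\right)}\right) \left(37083 - 3474\right) = \left(-40589 + \frac{1}{2} \left(- \frac{1}{223}\right)\right) 33609 = \left(-40589 - \frac{1}{446}\right) 33609 = \left(- \frac{18102695}{446}\right) 33609 = - \frac{608413476255}{446}$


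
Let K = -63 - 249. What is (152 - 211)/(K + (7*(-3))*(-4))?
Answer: 59/228 ≈ 0.25877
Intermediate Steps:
K = -312
(152 - 211)/(K + (7*(-3))*(-4)) = (152 - 211)/(-312 + (7*(-3))*(-4)) = -59/(-312 - 21*(-4)) = -59/(-312 + 84) = -59/(-228) = -59*(-1/228) = 59/228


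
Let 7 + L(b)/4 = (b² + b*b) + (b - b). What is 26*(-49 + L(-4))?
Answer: 1326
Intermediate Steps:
L(b) = -28 + 8*b² (L(b) = -28 + 4*((b² + b*b) + (b - b)) = -28 + 4*((b² + b²) + 0) = -28 + 4*(2*b² + 0) = -28 + 4*(2*b²) = -28 + 8*b²)
26*(-49 + L(-4)) = 26*(-49 + (-28 + 8*(-4)²)) = 26*(-49 + (-28 + 8*16)) = 26*(-49 + (-28 + 128)) = 26*(-49 + 100) = 26*51 = 1326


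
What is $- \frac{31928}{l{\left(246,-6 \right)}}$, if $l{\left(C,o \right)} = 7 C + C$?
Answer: $- \frac{3991}{246} \approx -16.224$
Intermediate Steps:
$l{\left(C,o \right)} = 8 C$
$- \frac{31928}{l{\left(246,-6 \right)}} = - \frac{31928}{8 \cdot 246} = - \frac{31928}{1968} = \left(-31928\right) \frac{1}{1968} = - \frac{3991}{246}$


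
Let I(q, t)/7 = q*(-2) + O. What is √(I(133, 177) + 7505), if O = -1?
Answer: 2*√1409 ≈ 75.073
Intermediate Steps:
I(q, t) = -7 - 14*q (I(q, t) = 7*(q*(-2) - 1) = 7*(-2*q - 1) = 7*(-1 - 2*q) = -7 - 14*q)
√(I(133, 177) + 7505) = √((-7 - 14*133) + 7505) = √((-7 - 1862) + 7505) = √(-1869 + 7505) = √5636 = 2*√1409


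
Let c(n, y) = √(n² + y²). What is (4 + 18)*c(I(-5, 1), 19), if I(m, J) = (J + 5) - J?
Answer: 22*√386 ≈ 432.23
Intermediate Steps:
I(m, J) = 5 (I(m, J) = (5 + J) - J = 5)
(4 + 18)*c(I(-5, 1), 19) = (4 + 18)*√(5² + 19²) = 22*√(25 + 361) = 22*√386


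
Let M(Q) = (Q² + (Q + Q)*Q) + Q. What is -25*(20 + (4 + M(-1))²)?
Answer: -1400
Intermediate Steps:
M(Q) = Q + 3*Q² (M(Q) = (Q² + (2*Q)*Q) + Q = (Q² + 2*Q²) + Q = 3*Q² + Q = Q + 3*Q²)
-25*(20 + (4 + M(-1))²) = -25*(20 + (4 - (1 + 3*(-1)))²) = -25*(20 + (4 - (1 - 3))²) = -25*(20 + (4 - 1*(-2))²) = -25*(20 + (4 + 2)²) = -25*(20 + 6²) = -25*(20 + 36) = -25*56 = -1400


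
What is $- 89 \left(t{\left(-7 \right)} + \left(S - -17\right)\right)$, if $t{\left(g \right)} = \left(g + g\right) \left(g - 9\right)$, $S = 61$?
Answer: $-26878$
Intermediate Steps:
$t{\left(g \right)} = 2 g \left(-9 + g\right)$
$- 89 \left(t{\left(-7 \right)} + \left(S - -17\right)\right) = - 89 \left(2 \left(-7\right) \left(-9 - 7\right) + \left(61 - -17\right)\right) = - 89 \left(2 \left(-7\right) \left(-16\right) + \left(61 + 17\right)\right) = - 89 \left(224 + 78\right) = \left(-89\right) 302 = -26878$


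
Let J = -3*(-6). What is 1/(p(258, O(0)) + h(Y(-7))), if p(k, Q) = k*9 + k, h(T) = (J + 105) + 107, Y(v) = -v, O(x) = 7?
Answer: 1/2810 ≈ 0.00035587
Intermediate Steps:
J = 18
h(T) = 230 (h(T) = (18 + 105) + 107 = 123 + 107 = 230)
p(k, Q) = 10*k (p(k, Q) = 9*k + k = 10*k)
1/(p(258, O(0)) + h(Y(-7))) = 1/(10*258 + 230) = 1/(2580 + 230) = 1/2810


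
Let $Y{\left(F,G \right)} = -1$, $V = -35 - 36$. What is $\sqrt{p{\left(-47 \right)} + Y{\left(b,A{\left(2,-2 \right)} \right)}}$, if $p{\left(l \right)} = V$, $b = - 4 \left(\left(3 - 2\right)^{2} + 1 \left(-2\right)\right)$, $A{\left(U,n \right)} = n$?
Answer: $6 i \sqrt{2} \approx 8.4853 i$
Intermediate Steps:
$V = -71$ ($V = -35 - 36 = -71$)
$b = 4$ ($b = - 4 \left(1^{2} - 2\right) = - 4 \left(1 - 2\right) = \left(-4\right) \left(-1\right) = 4$)
$p{\left(l \right)} = -71$
$\sqrt{p{\left(-47 \right)} + Y{\left(b,A{\left(2,-2 \right)} \right)}} = \sqrt{-71 - 1} = \sqrt{-72} = 6 i \sqrt{2}$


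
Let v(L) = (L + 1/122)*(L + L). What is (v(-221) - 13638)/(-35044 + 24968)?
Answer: -5126463/614636 ≈ -8.3407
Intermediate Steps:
v(L) = 2*L*(1/122 + L) (v(L) = (L + 1/122)*(2*L) = (1/122 + L)*(2*L) = 2*L*(1/122 + L))
(v(-221) - 13638)/(-35044 + 24968) = ((1/61)*(-221)*(1 + 122*(-221)) - 13638)/(-35044 + 24968) = ((1/61)*(-221)*(1 - 26962) - 13638)/(-10076) = ((1/61)*(-221)*(-26961) - 13638)*(-1/10076) = (5958381/61 - 13638)*(-1/10076) = (5126463/61)*(-1/10076) = -5126463/614636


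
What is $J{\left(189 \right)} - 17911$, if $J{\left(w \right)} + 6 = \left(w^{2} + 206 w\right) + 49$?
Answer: $56787$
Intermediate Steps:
$J{\left(w \right)} = 43 + w^{2} + 206 w$ ($J{\left(w \right)} = -6 + \left(\left(w^{2} + 206 w\right) + 49\right) = -6 + \left(49 + w^{2} + 206 w\right) = 43 + w^{2} + 206 w$)
$J{\left(189 \right)} - 17911 = \left(43 + 189^{2} + 206 \cdot 189\right) - 17911 = \left(43 + 35721 + 38934\right) - 17911 = 74698 - 17911 = 56787$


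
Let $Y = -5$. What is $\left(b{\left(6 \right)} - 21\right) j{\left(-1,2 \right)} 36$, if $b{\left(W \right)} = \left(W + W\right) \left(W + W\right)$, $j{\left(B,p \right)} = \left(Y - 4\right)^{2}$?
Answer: $358668$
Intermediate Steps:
$j{\left(B,p \right)} = 81$ ($j{\left(B,p \right)} = \left(-5 - 4\right)^{2} = \left(-9\right)^{2} = 81$)
$b{\left(W \right)} = 4 W^{2}$ ($b{\left(W \right)} = 2 W 2 W = 4 W^{2}$)
$\left(b{\left(6 \right)} - 21\right) j{\left(-1,2 \right)} 36 = \left(4 \cdot 6^{2} - 21\right) 81 \cdot 36 = \left(4 \cdot 36 - 21\right) 81 \cdot 36 = \left(144 - 21\right) 81 \cdot 36 = 123 \cdot 81 \cdot 36 = 9963 \cdot 36 = 358668$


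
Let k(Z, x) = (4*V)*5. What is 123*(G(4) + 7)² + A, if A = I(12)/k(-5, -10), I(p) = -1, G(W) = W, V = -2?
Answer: 595321/40 ≈ 14883.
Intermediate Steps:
k(Z, x) = -40 (k(Z, x) = (4*(-2))*5 = -8*5 = -40)
A = 1/40 (A = -1/(-40) = -1*(-1/40) = 1/40 ≈ 0.025000)
123*(G(4) + 7)² + A = 123*(4 + 7)² + 1/40 = 123*11² + 1/40 = 123*121 + 1/40 = 14883 + 1/40 = 595321/40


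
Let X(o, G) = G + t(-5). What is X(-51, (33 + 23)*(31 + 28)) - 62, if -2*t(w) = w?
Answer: 6489/2 ≈ 3244.5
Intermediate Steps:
t(w) = -w/2
X(o, G) = 5/2 + G (X(o, G) = G - 1/2*(-5) = G + 5/2 = 5/2 + G)
X(-51, (33 + 23)*(31 + 28)) - 62 = (5/2 + (33 + 23)*(31 + 28)) - 62 = (5/2 + 56*59) - 62 = (5/2 + 3304) - 62 = 6613/2 - 62 = 6489/2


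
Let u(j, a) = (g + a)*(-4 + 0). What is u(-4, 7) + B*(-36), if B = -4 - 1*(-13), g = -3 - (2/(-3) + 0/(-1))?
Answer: -1028/3 ≈ -342.67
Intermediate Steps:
g = -7/3 (g = -3 - (2*(-⅓) + 0*(-1)) = -3 - (-⅔ + 0) = -3 - 1*(-⅔) = -3 + ⅔ = -7/3 ≈ -2.3333)
u(j, a) = 28/3 - 4*a (u(j, a) = (-7/3 + a)*(-4 + 0) = (-7/3 + a)*(-4) = 28/3 - 4*a)
B = 9 (B = -4 + 13 = 9)
u(-4, 7) + B*(-36) = (28/3 - 4*7) + 9*(-36) = (28/3 - 28) - 324 = -56/3 - 324 = -1028/3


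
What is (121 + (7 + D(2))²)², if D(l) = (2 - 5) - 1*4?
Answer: 14641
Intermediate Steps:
D(l) = -7 (D(l) = -3 - 4 = -7)
(121 + (7 + D(2))²)² = (121 + (7 - 7)²)² = (121 + 0²)² = (121 + 0)² = 121² = 14641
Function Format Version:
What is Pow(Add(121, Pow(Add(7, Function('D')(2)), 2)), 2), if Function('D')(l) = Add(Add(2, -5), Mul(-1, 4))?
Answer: 14641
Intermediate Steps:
Function('D')(l) = -7 (Function('D')(l) = Add(-3, -4) = -7)
Pow(Add(121, Pow(Add(7, Function('D')(2)), 2)), 2) = Pow(Add(121, Pow(Add(7, -7), 2)), 2) = Pow(Add(121, Pow(0, 2)), 2) = Pow(Add(121, 0), 2) = Pow(121, 2) = 14641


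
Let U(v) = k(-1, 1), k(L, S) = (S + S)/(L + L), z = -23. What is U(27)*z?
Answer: 23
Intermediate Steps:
k(L, S) = S/L (k(L, S) = (2*S)/((2*L)) = (2*S)*(1/(2*L)) = S/L)
U(v) = -1 (U(v) = 1/(-1) = 1*(-1) = -1)
U(27)*z = -1*(-23) = 23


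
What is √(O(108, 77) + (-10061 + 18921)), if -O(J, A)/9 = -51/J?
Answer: √35457/2 ≈ 94.150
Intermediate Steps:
O(J, A) = 459/J (O(J, A) = -(-459)/J = 459/J)
√(O(108, 77) + (-10061 + 18921)) = √(459/108 + (-10061 + 18921)) = √(459*(1/108) + 8860) = √(17/4 + 8860) = √(35457/4) = √35457/2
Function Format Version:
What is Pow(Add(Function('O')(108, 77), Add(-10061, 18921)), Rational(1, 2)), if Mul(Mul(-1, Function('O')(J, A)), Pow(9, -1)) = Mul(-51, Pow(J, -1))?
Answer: Mul(Rational(1, 2), Pow(35457, Rational(1, 2))) ≈ 94.150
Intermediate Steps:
Function('O')(J, A) = Mul(459, Pow(J, -1)) (Function('O')(J, A) = Mul(-9, Mul(-51, Pow(J, -1))) = Mul(459, Pow(J, -1)))
Pow(Add(Function('O')(108, 77), Add(-10061, 18921)), Rational(1, 2)) = Pow(Add(Mul(459, Pow(108, -1)), Add(-10061, 18921)), Rational(1, 2)) = Pow(Add(Mul(459, Rational(1, 108)), 8860), Rational(1, 2)) = Pow(Add(Rational(17, 4), 8860), Rational(1, 2)) = Pow(Rational(35457, 4), Rational(1, 2)) = Mul(Rational(1, 2), Pow(35457, Rational(1, 2)))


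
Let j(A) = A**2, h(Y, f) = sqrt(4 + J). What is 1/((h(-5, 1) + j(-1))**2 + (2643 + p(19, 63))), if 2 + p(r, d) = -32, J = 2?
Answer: 109/285143 - sqrt(6)/3421716 ≈ 0.00038155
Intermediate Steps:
p(r, d) = -34 (p(r, d) = -2 - 32 = -34)
h(Y, f) = sqrt(6) (h(Y, f) = sqrt(4 + 2) = sqrt(6))
1/((h(-5, 1) + j(-1))**2 + (2643 + p(19, 63))) = 1/((sqrt(6) + (-1)**2)**2 + (2643 - 34)) = 1/((sqrt(6) + 1)**2 + 2609) = 1/((1 + sqrt(6))**2 + 2609) = 1/(2609 + (1 + sqrt(6))**2)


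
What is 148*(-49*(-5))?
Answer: 36260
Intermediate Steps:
148*(-49*(-5)) = 148*245 = 36260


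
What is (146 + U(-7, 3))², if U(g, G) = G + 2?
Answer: 22801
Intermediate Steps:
U(g, G) = 2 + G
(146 + U(-7, 3))² = (146 + (2 + 3))² = (146 + 5)² = 151² = 22801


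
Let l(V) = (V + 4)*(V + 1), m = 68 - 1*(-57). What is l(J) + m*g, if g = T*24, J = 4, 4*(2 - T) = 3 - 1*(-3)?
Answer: 1540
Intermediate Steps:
T = ½ (T = 2 - (3 - 1*(-3))/4 = 2 - (3 + 3)/4 = 2 - ¼*6 = 2 - 3/2 = ½ ≈ 0.50000)
m = 125 (m = 68 + 57 = 125)
l(V) = (1 + V)*(4 + V) (l(V) = (4 + V)*(1 + V) = (1 + V)*(4 + V))
g = 12 (g = (½)*24 = 12)
l(J) + m*g = (4 + 4² + 5*4) + 125*12 = (4 + 16 + 20) + 1500 = 40 + 1500 = 1540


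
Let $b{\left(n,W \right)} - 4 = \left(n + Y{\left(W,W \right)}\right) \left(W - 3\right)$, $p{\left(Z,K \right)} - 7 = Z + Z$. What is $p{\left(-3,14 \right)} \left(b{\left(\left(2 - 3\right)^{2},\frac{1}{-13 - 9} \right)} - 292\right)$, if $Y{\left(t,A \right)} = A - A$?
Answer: $- \frac{6403}{22} \approx -291.05$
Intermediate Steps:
$p{\left(Z,K \right)} = 7 + 2 Z$ ($p{\left(Z,K \right)} = 7 + \left(Z + Z\right) = 7 + 2 Z$)
$Y{\left(t,A \right)} = 0$
$b{\left(n,W \right)} = 4 + n \left(-3 + W\right)$ ($b{\left(n,W \right)} = 4 + \left(n + 0\right) \left(W - 3\right) = 4 + n \left(-3 + W\right)$)
$p{\left(-3,14 \right)} \left(b{\left(\left(2 - 3\right)^{2},\frac{1}{-13 - 9} \right)} - 292\right) = \left(7 + 2 \left(-3\right)\right) \left(\left(4 - 3 \left(2 - 3\right)^{2} + \frac{\left(2 - 3\right)^{2}}{-13 - 9}\right) - 292\right) = \left(7 - 6\right) \left(\left(4 - 3 \left(-1\right)^{2} + \frac{\left(-1\right)^{2}}{-22}\right) - 292\right) = 1 \left(\left(4 - 3 - \frac{1}{22}\right) - 292\right) = 1 \left(\frac{21}{22} - 292\right) = 1 \left(- \frac{6403}{22}\right) = - \frac{6403}{22}$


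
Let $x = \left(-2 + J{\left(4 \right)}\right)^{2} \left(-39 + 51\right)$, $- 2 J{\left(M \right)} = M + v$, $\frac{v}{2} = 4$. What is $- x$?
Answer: $-768$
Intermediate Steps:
$v = 8$ ($v = 2 \cdot 4 = 8$)
$J{\left(M \right)} = -4 - \frac{M}{2}$ ($J{\left(M \right)} = - \frac{M + 8}{2} = - \frac{8 + M}{2} = -4 - \frac{M}{2}$)
$x = 768$ ($x = \left(-2 - 6\right)^{2} \left(-39 + 51\right) = \left(-2 - 6\right)^{2} \cdot 12 = \left(-8\right)^{2} \cdot 12 = 64 \cdot 12 = 768$)
$- x = \left(-1\right) 768 = -768$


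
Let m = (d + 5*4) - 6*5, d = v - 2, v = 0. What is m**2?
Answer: 144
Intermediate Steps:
d = -2 (d = 0 - 2 = -2)
m = -12 (m = (-2 + 5*4) - 6*5 = (-2 + 20) - 30 = 18 - 30 = -12)
m**2 = (-12)**2 = 144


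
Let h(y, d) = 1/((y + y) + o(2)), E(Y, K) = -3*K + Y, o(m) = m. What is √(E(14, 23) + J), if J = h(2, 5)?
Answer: I*√1974/6 ≈ 7.405*I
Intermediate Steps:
E(Y, K) = Y - 3*K
h(y, d) = 1/(2 + 2*y) (h(y, d) = 1/((y + y) + 2) = 1/(2*y + 2) = 1/(2 + 2*y))
J = ⅙ (J = 1/(2*(1 + 2)) = (½)/3 = (½)*(⅓) = ⅙ ≈ 0.16667)
√(E(14, 23) + J) = √((14 - 3*23) + ⅙) = √((14 - 69) + ⅙) = √(-55 + ⅙) = √(-329/6) = I*√1974/6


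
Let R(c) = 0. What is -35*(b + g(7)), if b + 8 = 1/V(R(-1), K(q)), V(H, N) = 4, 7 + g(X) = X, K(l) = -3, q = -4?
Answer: 1085/4 ≈ 271.25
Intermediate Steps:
g(X) = -7 + X
b = -31/4 (b = -8 + 1/4 = -31/4 ≈ -7.7500)
-35*(b + g(7)) = -35*(-31/4 + (-7 + 7)) = -35*(-31/4 + 0) = -35*(-31/4) = 1085/4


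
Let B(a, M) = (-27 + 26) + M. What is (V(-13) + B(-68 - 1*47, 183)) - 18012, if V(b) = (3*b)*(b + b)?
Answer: -16816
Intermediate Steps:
B(a, M) = -1 + M
V(b) = 6*b² (V(b) = (3*b)*(2*b) = 6*b²)
(V(-13) + B(-68 - 1*47, 183)) - 18012 = (6*(-13)² + (-1 + 183)) - 18012 = (6*169 + 182) - 18012 = (1014 + 182) - 18012 = 1196 - 18012 = -16816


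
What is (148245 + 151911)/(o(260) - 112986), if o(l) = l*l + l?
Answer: -50026/7521 ≈ -6.6515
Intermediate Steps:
o(l) = l + l**2 (o(l) = l**2 + l = l + l**2)
(148245 + 151911)/(o(260) - 112986) = (148245 + 151911)/(260*(1 + 260) - 112986) = 300156/(260*261 - 112986) = 300156/(67860 - 112986) = 300156/(-45126) = 300156*(-1/45126) = -50026/7521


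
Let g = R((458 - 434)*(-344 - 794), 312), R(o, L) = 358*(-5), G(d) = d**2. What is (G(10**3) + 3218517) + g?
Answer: 4216727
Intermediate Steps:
R(o, L) = -1790
g = -1790
(G(10**3) + 3218517) + g = ((10**3)**2 + 3218517) - 1790 = (1000**2 + 3218517) - 1790 = (1000000 + 3218517) - 1790 = 4218517 - 1790 = 4216727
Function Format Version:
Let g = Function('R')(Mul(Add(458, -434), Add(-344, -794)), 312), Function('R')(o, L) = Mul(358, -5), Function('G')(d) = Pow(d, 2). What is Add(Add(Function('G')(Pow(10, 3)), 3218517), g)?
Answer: 4216727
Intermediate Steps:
Function('R')(o, L) = -1790
g = -1790
Add(Add(Function('G')(Pow(10, 3)), 3218517), g) = Add(Add(Pow(Pow(10, 3), 2), 3218517), -1790) = Add(Add(Pow(1000, 2), 3218517), -1790) = Add(Add(1000000, 3218517), -1790) = Add(4218517, -1790) = 4216727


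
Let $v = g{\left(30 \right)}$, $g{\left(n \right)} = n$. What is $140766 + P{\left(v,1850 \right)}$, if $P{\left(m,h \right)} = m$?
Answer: $140796$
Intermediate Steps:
$v = 30$
$140766 + P{\left(v,1850 \right)} = 140766 + 30 = 140796$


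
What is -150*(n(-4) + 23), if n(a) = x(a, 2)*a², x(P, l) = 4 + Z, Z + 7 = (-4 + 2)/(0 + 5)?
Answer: 4710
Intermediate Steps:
Z = -37/5 (Z = -7 + (-4 + 2)/(0 + 5) = -7 - 2/5 = -7 - 2*⅕ = -7 - ⅖ = -37/5 ≈ -7.4000)
x(P, l) = -17/5 (x(P, l) = 4 - 37/5 = -17/5)
n(a) = -17*a²/5
-150*(n(-4) + 23) = -150*(-17/5*(-4)² + 23) = -150*(-17/5*16 + 23) = -150*(-272/5 + 23) = -150*(-157)/5 = -30*(-157) = 4710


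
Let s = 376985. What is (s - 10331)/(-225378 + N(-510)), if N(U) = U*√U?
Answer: -765145789/471554573 + 5194265*I*√510/1414663719 ≈ -1.6226 + 0.082919*I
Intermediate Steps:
N(U) = U^(3/2)
(s - 10331)/(-225378 + N(-510)) = (376985 - 10331)/(-225378 + (-510)^(3/2)) = 366654/(-225378 - 510*I*√510)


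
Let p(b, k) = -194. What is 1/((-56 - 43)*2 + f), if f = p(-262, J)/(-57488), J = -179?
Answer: -28744/5691215 ≈ -0.0050506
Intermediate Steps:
f = 97/28744 (f = -194/(-57488) = -194*(-1/57488) = 97/28744 ≈ 0.0033746)
1/((-56 - 43)*2 + f) = 1/((-56 - 43)*2 + 97/28744) = 1/(-99*2 + 97/28744) = 1/(-198 + 97/28744) = 1/(-5691215/28744) = -28744/5691215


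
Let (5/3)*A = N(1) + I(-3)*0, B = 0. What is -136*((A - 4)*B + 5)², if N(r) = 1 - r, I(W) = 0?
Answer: -3400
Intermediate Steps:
A = 0 (A = 3*((1 - 1*1) + 0*0)/5 = 3*((1 - 1) + 0)/5 = 3*(0 + 0)/5 = (⅗)*0 = 0)
-136*((A - 4)*B + 5)² = -136*((0 - 4)*0 + 5)² = -136*(-4*0 + 5)² = -136*(0 + 5)² = -136*5² = -136*25 = -3400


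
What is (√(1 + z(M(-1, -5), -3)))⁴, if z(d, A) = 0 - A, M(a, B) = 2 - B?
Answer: 16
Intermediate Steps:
z(d, A) = -A
(√(1 + z(M(-1, -5), -3)))⁴ = (√(1 - 1*(-3)))⁴ = (√(1 + 3))⁴ = (√4)⁴ = 2⁴ = 16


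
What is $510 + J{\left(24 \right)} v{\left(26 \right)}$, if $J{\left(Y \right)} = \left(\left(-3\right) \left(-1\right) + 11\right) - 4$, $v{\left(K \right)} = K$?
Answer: $770$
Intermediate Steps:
$J{\left(Y \right)} = 10$ ($J{\left(Y \right)} = \left(3 + 11\right) - 4 = 14 - 4 = 10$)
$510 + J{\left(24 \right)} v{\left(26 \right)} = 510 + 10 \cdot 26 = 510 + 260 = 770$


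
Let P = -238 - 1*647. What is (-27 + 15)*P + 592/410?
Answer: 2177396/205 ≈ 10621.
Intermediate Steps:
P = -885 (P = -238 - 647 = -885)
(-27 + 15)*P + 592/410 = (-27 + 15)*(-885) + 592/410 = -12*(-885) + 592*(1/410) = 10620 + 296/205 = 2177396/205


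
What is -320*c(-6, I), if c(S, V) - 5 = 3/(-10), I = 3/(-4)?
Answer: -1504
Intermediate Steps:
I = -¾ (I = 3*(-¼) = -¾ ≈ -0.75000)
c(S, V) = 47/10 (c(S, V) = 5 + 3/(-10) = 5 + 3*(-⅒) = 5 - 3/10 = 47/10)
-320*c(-6, I) = -320*47/10 = -1504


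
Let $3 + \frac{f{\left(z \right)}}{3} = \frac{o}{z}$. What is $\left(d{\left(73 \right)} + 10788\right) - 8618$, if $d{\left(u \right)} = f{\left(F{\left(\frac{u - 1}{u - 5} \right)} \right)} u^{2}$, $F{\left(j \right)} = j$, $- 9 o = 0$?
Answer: $-45791$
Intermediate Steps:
$o = 0$ ($o = \left(- \frac{1}{9}\right) 0 = 0$)
$f{\left(z \right)} = -9$ ($f{\left(z \right)} = -9 + 3 \frac{0}{z} = -9 + 3 \cdot 0 = -9 + 0 = -9$)
$d{\left(u \right)} = - 9 u^{2}$
$\left(d{\left(73 \right)} + 10788\right) - 8618 = \left(- 9 \cdot 73^{2} + 10788\right) - 8618 = \left(\left(-9\right) 5329 + 10788\right) - 8618 = \left(-47961 + 10788\right) - 8618 = -37173 - 8618 = -45791$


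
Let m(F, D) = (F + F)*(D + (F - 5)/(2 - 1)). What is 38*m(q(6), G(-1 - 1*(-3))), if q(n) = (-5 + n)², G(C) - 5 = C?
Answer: 228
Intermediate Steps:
G(C) = 5 + C
m(F, D) = 2*F*(-5 + D + F) (m(F, D) = (2*F)*(D + (-5 + F)/1) = (2*F)*(D + (-5 + F)*1) = (2*F)*(D + (-5 + F)) = (2*F)*(-5 + D + F) = 2*F*(-5 + D + F))
38*m(q(6), G(-1 - 1*(-3))) = 38*(2*(-5 + 6)²*(-5 + (5 + (-1 - 1*(-3))) + (-5 + 6)²)) = 38*(2*1²*(-5 + (5 + (-1 + 3)) + 1²)) = 38*(2*1*(-5 + (5 + 2) + 1)) = 38*(2*1*(-5 + 7 + 1)) = 38*(2*1*3) = 38*6 = 228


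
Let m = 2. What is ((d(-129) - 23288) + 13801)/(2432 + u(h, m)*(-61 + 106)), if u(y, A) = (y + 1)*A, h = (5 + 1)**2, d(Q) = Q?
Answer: -4808/2881 ≈ -1.6689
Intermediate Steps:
h = 36 (h = 6**2 = 36)
u(y, A) = A*(1 + y) (u(y, A) = (1 + y)*A = A*(1 + y))
((d(-129) - 23288) + 13801)/(2432 + u(h, m)*(-61 + 106)) = ((-129 - 23288) + 13801)/(2432 + (2*(1 + 36))*(-61 + 106)) = (-23417 + 13801)/(2432 + (2*37)*45) = -9616/(2432 + 74*45) = -9616/(2432 + 3330) = -9616/5762 = -9616*1/5762 = -4808/2881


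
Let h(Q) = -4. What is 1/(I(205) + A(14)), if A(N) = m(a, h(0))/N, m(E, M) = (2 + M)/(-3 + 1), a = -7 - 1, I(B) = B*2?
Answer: 14/5741 ≈ 0.0024386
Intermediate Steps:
I(B) = 2*B
a = -8
m(E, M) = -1 - M/2 (m(E, M) = (2 + M)/(-2) = (2 + M)*(-½) = -1 - M/2)
A(N) = 1/N (A(N) = (-1 - ½*(-4))/N = (-1 + 2)/N = 1/N)
1/(I(205) + A(14)) = 1/(2*205 + 1/14) = 1/(410 + 1/14) = 1/(5741/14) = 14/5741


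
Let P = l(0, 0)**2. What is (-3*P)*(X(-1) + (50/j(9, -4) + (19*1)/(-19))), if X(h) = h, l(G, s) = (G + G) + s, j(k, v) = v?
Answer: 0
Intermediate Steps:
l(G, s) = s + 2*G (l(G, s) = 2*G + s = s + 2*G)
P = 0 (P = (0 + 2*0)**2 = (0 + 0)**2 = 0**2 = 0)
(-3*P)*(X(-1) + (50/j(9, -4) + (19*1)/(-19))) = (-3*0)*(-1 + (50/(-4) + (19*1)/(-19))) = 0*(-1 + (50*(-1/4) + 19*(-1/19))) = 0*(-1 + (-25/2 - 1)) = 0*(-1 - 27/2) = 0*(-29/2) = 0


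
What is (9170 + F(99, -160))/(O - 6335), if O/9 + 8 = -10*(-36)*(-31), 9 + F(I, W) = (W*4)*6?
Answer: -5321/106847 ≈ -0.049800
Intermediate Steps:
F(I, W) = -9 + 24*W (F(I, W) = -9 + (W*4)*6 = -9 + (4*W)*6 = -9 + 24*W)
O = -100512 (O = -72 + 9*(-10*(-36)*(-31)) = -72 + 9*(360*(-31)) = -72 + 9*(-11160) = -72 - 100440 = -100512)
(9170 + F(99, -160))/(O - 6335) = (9170 + (-9 + 24*(-160)))/(-100512 - 6335) = (9170 + (-9 - 3840))/(-106847) = (9170 - 3849)*(-1/106847) = 5321*(-1/106847) = -5321/106847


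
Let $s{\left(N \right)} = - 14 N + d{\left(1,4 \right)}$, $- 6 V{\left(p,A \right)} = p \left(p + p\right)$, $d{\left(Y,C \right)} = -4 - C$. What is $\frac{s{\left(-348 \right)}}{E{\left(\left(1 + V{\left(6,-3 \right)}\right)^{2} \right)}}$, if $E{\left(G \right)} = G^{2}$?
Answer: $\frac{4864}{14641} \approx 0.33222$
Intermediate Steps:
$V{\left(p,A \right)} = - \frac{p^{2}}{3}$ ($V{\left(p,A \right)} = - \frac{p \left(p + p\right)}{6} = - \frac{p 2 p}{6} = - \frac{2 p^{2}}{6} = - \frac{p^{2}}{3}$)
$s{\left(N \right)} = -8 - 14 N$ ($s{\left(N \right)} = - 14 N - 8 = -8 - 14 N$)
$\frac{s{\left(-348 \right)}}{E{\left(\left(1 + V{\left(6,-3 \right)}\right)^{2} \right)}} = \frac{-8 - -4872}{\left(\left(1 - \frac{6^{2}}{3}\right)^{2}\right)^{2}} = \frac{-8 + 4872}{\left(\left(1 - 12\right)^{2}\right)^{2}} = \frac{4864}{\left(\left(1 - 12\right)^{2}\right)^{2}} = \frac{4864}{\left(\left(-11\right)^{2}\right)^{2}} = \frac{4864}{121^{2}} = \frac{4864}{14641}$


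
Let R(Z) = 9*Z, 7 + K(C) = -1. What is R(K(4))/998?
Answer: -36/499 ≈ -0.072144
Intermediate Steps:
K(C) = -8 (K(C) = -7 - 1 = -8)
R(K(4))/998 = (9*(-8))/998 = -72*1/998 = -36/499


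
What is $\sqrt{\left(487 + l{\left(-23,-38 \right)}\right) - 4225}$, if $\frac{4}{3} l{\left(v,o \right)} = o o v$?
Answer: $3 i \sqrt{3183} \approx 169.25 i$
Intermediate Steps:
$l{\left(v,o \right)} = \frac{3 v o^{2}}{4}$ ($l{\left(v,o \right)} = \frac{3 o o v}{4} = \frac{3 o^{2} v}{4} = \frac{3 v o^{2}}{4}$)
$\sqrt{\left(487 + l{\left(-23,-38 \right)}\right) - 4225} = \sqrt{\left(487 + \frac{3}{4} \left(-23\right) \left(-38\right)^{2}\right) - 4225} = \sqrt{\left(487 + \frac{3}{4} \left(-23\right) 1444\right) - 4225} = \sqrt{\left(487 - 24909\right) - 4225} = \sqrt{-24422 - 4225} = \sqrt{-28647} = 3 i \sqrt{3183}$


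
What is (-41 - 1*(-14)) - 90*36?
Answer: -3267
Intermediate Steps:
(-41 - 1*(-14)) - 90*36 = (-41 + 14) - 3240 = -27 - 3240 = -3267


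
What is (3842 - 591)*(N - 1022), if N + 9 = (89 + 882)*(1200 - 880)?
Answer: 1006798939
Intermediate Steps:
N = 310711 (N = -9 + (89 + 882)*(1200 - 880) = -9 + 971*320 = -9 + 310720 = 310711)
(3842 - 591)*(N - 1022) = (3842 - 591)*(310711 - 1022) = 3251*309689 = 1006798939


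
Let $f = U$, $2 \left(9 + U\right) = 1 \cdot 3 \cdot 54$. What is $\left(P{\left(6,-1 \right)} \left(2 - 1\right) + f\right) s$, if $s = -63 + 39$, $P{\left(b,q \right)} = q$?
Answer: $-1704$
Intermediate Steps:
$U = 72$ ($U = -9 + \frac{1 \cdot 3 \cdot 54}{2} = -9 + \frac{3 \cdot 54}{2} = -9 + \frac{1}{2} \cdot 162 = -9 + 81 = 72$)
$f = 72$
$s = -24$
$\left(P{\left(6,-1 \right)} \left(2 - 1\right) + f\right) s = \left(- (2 - 1) + 72\right) \left(-24\right) = \left(\left(-1\right) 1 + 72\right) \left(-24\right) = \left(-1 + 72\right) \left(-24\right) = 71 \left(-24\right) = -1704$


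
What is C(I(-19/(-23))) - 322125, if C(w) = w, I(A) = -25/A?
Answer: -6120950/19 ≈ -3.2216e+5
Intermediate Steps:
C(I(-19/(-23))) - 322125 = -25/((-19/(-23))) - 322125 = -25/((-19*(-1/23))) - 322125 = -25/19/23 - 322125 = -25*23/19 - 322125 = -575/19 - 322125 = -6120950/19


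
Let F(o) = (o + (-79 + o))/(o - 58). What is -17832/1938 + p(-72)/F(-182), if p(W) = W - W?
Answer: -2972/323 ≈ -9.2012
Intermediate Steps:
F(o) = (-79 + 2*o)/(-58 + o)
p(W) = 0
-17832/1938 + p(-72)/F(-182) = -17832/1938 + 0/(((-79 + 2*(-182))/(-58 - 182))) = -17832*1/1938 + 0/(((-79 - 364)/(-240))) = -2972/323 + 0/((-1/240*(-443))) = -2972/323 + 0/(443/240) = -2972/323 + 0*(240/443) = -2972/323 + 0 = -2972/323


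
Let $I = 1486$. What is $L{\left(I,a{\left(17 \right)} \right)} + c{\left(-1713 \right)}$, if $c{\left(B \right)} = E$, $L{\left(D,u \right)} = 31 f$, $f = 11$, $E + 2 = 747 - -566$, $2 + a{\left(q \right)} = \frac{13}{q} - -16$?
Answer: $1652$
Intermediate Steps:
$a{\left(q \right)} = 14 + \frac{13}{q}$ ($a{\left(q \right)} = -2 + \left(\frac{13}{q} - -16\right) = -2 + \left(\frac{13}{q} + 16\right) = -2 + \left(16 + \frac{13}{q}\right) = 14 + \frac{13}{q}$)
$E = 1311$ ($E = -2 + \left(747 - -566\right) = -2 + \left(747 + 566\right) = -2 + 1313 = 1311$)
$L{\left(D,u \right)} = 341$ ($L{\left(D,u \right)} = 31 \cdot 11 = 341$)
$c{\left(B \right)} = 1311$
$L{\left(I,a{\left(17 \right)} \right)} + c{\left(-1713 \right)} = 341 + 1311 = 1652$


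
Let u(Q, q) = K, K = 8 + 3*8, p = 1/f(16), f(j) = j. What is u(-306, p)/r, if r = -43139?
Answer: -32/43139 ≈ -0.00074179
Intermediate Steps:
p = 1/16 ≈ 0.062500
K = 32 (K = 8 + 24 = 32)
u(Q, q) = 32
u(-306, p)/r = 32/(-43139) = 32*(-1/43139) = -32/43139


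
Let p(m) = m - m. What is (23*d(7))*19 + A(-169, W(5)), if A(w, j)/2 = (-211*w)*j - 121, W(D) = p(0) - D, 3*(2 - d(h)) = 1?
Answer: -1068311/3 ≈ -3.5610e+5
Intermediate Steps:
p(m) = 0
d(h) = 5/3 (d(h) = 2 - ⅓*1 = 2 - ⅓ = 5/3)
W(D) = -D (W(D) = 0 - D = -D)
A(w, j) = -242 - 422*j*w (A(w, j) = 2*((-211*w)*j - 121) = 2*(-211*j*w - 121) = 2*(-121 - 211*j*w) = -242 - 422*j*w)
(23*d(7))*19 + A(-169, W(5)) = (23*(5/3))*19 + (-242 - 422*(-1*5)*(-169)) = (115/3)*19 + (-242 - 422*(-5)*(-169)) = 2185/3 + (-242 - 356590) = 2185/3 - 356832 = -1068311/3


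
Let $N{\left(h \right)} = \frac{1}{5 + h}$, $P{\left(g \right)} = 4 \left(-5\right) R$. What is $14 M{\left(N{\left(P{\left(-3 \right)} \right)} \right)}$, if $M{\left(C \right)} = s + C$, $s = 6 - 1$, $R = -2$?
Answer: $\frac{3164}{45} \approx 70.311$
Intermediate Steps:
$P{\left(g \right)} = 40$ ($P{\left(g \right)} = 4 \left(-5\right) \left(-2\right) = \left(-20\right) \left(-2\right) = 40$)
$s = 5$ ($s = 6 - 1 = 5$)
$M{\left(C \right)} = 5 + C$
$14 M{\left(N{\left(P{\left(-3 \right)} \right)} \right)} = 14 \left(5 + \frac{1}{5 + 40}\right) = 14 \left(5 + \frac{1}{45}\right) = 14 \cdot \frac{226}{45} = \frac{3164}{45}$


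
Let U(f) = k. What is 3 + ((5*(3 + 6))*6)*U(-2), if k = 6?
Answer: 1623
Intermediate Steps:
U(f) = 6
3 + ((5*(3 + 6))*6)*U(-2) = 3 + ((5*(3 + 6))*6)*6 = 3 + ((5*9)*6)*6 = 3 + (45*6)*6 = 3 + 270*6 = 3 + 1620 = 1623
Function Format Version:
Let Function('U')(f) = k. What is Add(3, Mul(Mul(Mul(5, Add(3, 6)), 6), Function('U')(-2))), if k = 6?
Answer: 1623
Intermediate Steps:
Function('U')(f) = 6
Add(3, Mul(Mul(Mul(5, Add(3, 6)), 6), Function('U')(-2))) = Add(3, Mul(Mul(Mul(5, Add(3, 6)), 6), 6)) = Add(3, Mul(Mul(Mul(5, 9), 6), 6)) = Add(3, Mul(Mul(45, 6), 6)) = Add(3, Mul(270, 6)) = Add(3, 1620) = 1623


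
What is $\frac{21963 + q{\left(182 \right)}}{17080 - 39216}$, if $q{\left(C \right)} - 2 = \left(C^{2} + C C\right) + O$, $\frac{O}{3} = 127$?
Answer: $- \frac{44297}{11068} \approx -4.0023$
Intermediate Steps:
$O = 381$ ($O = 3 \cdot 127 = 381$)
$q{\left(C \right)} = 383 + 2 C^{2}$ ($q{\left(C \right)} = 2 + \left(\left(C^{2} + C C\right) + 381\right) = 2 + \left(\left(C^{2} + C^{2}\right) + 381\right) = 2 + \left(2 C^{2} + 381\right) = 2 + \left(381 + 2 C^{2}\right) = 383 + 2 C^{2}$)
$\frac{21963 + q{\left(182 \right)}}{17080 - 39216} = \frac{21963 + \left(383 + 2 \cdot 182^{2}\right)}{17080 - 39216} = \frac{21963 + \left(383 + 2 \cdot 33124\right)}{-22136} = \left(21963 + \left(383 + 66248\right)\right) \left(- \frac{1}{22136}\right) = \left(21963 + 66631\right) \left(- \frac{1}{22136}\right) = 88594 \left(- \frac{1}{22136}\right) = - \frac{44297}{11068}$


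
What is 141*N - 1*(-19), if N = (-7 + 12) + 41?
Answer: 6505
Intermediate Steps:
N = 46 (N = 5 + 41 = 46)
141*N - 1*(-19) = 141*46 - 1*(-19) = 6486 + 19 = 6505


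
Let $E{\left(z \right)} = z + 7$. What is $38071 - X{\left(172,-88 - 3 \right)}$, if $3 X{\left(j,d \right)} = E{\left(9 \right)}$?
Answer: $\frac{114197}{3} \approx 38066.0$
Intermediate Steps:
$E{\left(z \right)} = 7 + z$
$X{\left(j,d \right)} = \frac{16}{3}$ ($X{\left(j,d \right)} = \frac{7 + 9}{3} = \frac{1}{3} \cdot 16 = \frac{16}{3}$)
$38071 - X{\left(172,-88 - 3 \right)} = 38071 - \frac{16}{3} = \frac{114197}{3}$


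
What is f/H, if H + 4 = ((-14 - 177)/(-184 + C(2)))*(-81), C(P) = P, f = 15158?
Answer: -2758756/16199 ≈ -170.30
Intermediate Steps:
H = -16199/182 (H = -4 + ((-14 - 177)/(-184 + 2))*(-81) = -4 - 191/(-182)*(-81) = -4 - 191*(-1/182)*(-81) = -4 + (191/182)*(-81) = -4 - 15471/182 = -16199/182 ≈ -89.005)
f/H = 15158/(-16199/182) = 15158*(-182/16199) = -2758756/16199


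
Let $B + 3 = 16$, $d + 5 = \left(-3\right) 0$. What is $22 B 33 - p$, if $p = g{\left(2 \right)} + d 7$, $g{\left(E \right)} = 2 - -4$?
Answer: $9467$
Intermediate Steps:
$g{\left(E \right)} = 6$ ($g{\left(E \right)} = 2 + 4 = 6$)
$d = -5$ ($d = -5 - 0 = -5 + 0 = -5$)
$B = 13$ ($B = -3 + 16 = 13$)
$p = -29$ ($p = 6 - 35 = -29$)
$22 B 33 - p = 22 \cdot 13 \cdot 33 - -29 = 286 \cdot 33 + 29 = 9438 + 29 = 9467$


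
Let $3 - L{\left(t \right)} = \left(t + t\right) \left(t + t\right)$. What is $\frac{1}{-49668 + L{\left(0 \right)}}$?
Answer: $- \frac{1}{49665} \approx -2.0135 \cdot 10^{-5}$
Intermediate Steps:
$L{\left(t \right)} = 3 - 4 t^{2}$ ($L{\left(t \right)} = 3 - \left(t + t\right) \left(t + t\right) = 3 - 2 t 2 t = 3 - 4 t^{2}$)
$\frac{1}{-49668 + L{\left(0 \right)}} = \frac{1}{-49668 + \left(3 - 4 \cdot 0^{2}\right)} = \frac{1}{-49668 + \left(3 - 0\right)} = \frac{1}{-49668 + \left(3 + 0\right)} = \frac{1}{-49668 + 3} = \frac{1}{-49665} = - \frac{1}{49665}$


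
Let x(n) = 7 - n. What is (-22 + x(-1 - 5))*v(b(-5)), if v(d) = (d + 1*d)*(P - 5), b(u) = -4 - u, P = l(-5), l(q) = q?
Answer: 180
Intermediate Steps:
P = -5
v(d) = -20*d (v(d) = (d + 1*d)*(-5 - 5) = (d + d)*(-10) = (2*d)*(-10) = -20*d)
(-22 + x(-1 - 5))*v(b(-5)) = (-22 + (7 - (-1 - 5)))*(-20*(-4 - 1*(-5))) = (-22 + (7 - 1*(-6)))*(-20*(-4 + 5)) = (-22 + (7 + 6))*(-20*1) = (-22 + 13)*(-20) = -9*(-20) = 180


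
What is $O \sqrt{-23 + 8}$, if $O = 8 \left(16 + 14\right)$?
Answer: $240 i \sqrt{15} \approx 929.52 i$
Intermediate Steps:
$O = 240$ ($O = 8 \cdot 30 = 240$)
$O \sqrt{-23 + 8} = 240 \sqrt{-23 + 8} = 240 \sqrt{-15} = 240 i \sqrt{15}$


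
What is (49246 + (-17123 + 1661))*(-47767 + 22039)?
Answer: -869194752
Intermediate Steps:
(49246 + (-17123 + 1661))*(-47767 + 22039) = (49246 - 15462)*(-25728) = 33784*(-25728) = -869194752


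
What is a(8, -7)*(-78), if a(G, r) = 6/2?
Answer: -234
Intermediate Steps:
a(G, r) = 3 (a(G, r) = 6*(1/2) = 3)
a(8, -7)*(-78) = 3*(-78) = -234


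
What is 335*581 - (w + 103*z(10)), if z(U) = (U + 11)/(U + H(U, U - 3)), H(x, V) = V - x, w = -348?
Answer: 194674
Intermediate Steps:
z(U) = (11 + U)/(-3 + U) (z(U) = (U + 11)/(U + ((U - 3) - U)) = (11 + U)/(U + ((-3 + U) - U)) = (11 + U)/(U - 3) = (11 + U)/(-3 + U))
335*581 - (w + 103*z(10)) = 335*581 - (-348 + 103*((11 + 10)/(-3 + 10))) = 194635 - (-348 + 103*(21/7)) = 194635 - (-348 + 103*((⅐)*21)) = 194635 - (-348 + 103*3) = 194635 - (-348 + 309) = 194635 - 1*(-39) = 194635 + 39 = 194674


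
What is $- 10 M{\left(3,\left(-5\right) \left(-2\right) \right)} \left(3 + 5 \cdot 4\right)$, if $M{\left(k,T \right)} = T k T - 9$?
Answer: $-66930$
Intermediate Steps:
$M{\left(k,T \right)} = -9 + k T^{2}$ ($M{\left(k,T \right)} = k T^{2} - 9 = -9 + k T^{2}$)
$- 10 M{\left(3,\left(-5\right) \left(-2\right) \right)} \left(3 + 5 \cdot 4\right) = - 10 \left(-9 + 3 \left(\left(-5\right) \left(-2\right)\right)^{2}\right) \left(3 + 5 \cdot 4\right) = - 10 \left(-9 + 3 \cdot 10^{2}\right) \left(3 + 20\right) = - 10 \left(-9 + 3 \cdot 100\right) 23 = - 10 \left(-9 + 300\right) 23 = \left(-10\right) 291 \cdot 23 = \left(-2910\right) 23 = -66930$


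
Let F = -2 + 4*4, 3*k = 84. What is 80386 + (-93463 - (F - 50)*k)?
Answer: -12069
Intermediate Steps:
k = 28 (k = (⅓)*84 = 28)
F = 14 (F = -2 + 16 = 14)
80386 + (-93463 - (F - 50)*k) = 80386 + (-93463 - (14 - 50)*28) = 80386 + (-93463 - (-36)*28) = 80386 + (-93463 - 1*(-1008)) = 80386 + (-93463 + 1008) = 80386 - 92455 = -12069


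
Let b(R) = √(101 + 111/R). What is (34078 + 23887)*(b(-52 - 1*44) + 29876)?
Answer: 1731762340 + 173895*√710/8 ≈ 1.7323e+9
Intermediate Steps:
(34078 + 23887)*(b(-52 - 1*44) + 29876) = (34078 + 23887)*(√(101 + 111/(-52 - 1*44)) + 29876) = 57965*(√(101 + 111/(-52 - 44)) + 29876) = 57965*(√(101 + 111/(-96)) + 29876) = 57965*(√(101 + 111*(-1/96)) + 29876) = 57965*(√(101 - 37/32) + 29876) = 57965*(√(3195/32) + 29876) = 57965*(3*√710/8 + 29876) = 57965*(29876 + 3*√710/8) = 1731762340 + 173895*√710/8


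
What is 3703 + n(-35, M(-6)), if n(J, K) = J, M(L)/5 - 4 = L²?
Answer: 3668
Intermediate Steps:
M(L) = 20 + 5*L²
3703 + n(-35, M(-6)) = 3703 - 35 = 3668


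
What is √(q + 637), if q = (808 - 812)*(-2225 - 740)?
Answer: √12497 ≈ 111.79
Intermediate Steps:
q = 11860 (q = -4*(-2965) = 11860)
√(q + 637) = √(11860 + 637) = √12497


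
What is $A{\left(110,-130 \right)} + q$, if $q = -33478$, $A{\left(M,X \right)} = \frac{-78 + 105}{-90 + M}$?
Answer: $- \frac{669533}{20} \approx -33477.0$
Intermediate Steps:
$A{\left(M,X \right)} = \frac{27}{-90 + M}$
$A{\left(110,-130 \right)} + q = \frac{27}{-90 + 110} - 33478 = \frac{27}{20} - 33478 = - \frac{669533}{20}$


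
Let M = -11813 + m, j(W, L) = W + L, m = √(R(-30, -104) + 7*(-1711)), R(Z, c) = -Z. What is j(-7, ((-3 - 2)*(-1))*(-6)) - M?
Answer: 11776 - I*√11947 ≈ 11776.0 - 109.3*I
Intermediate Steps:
m = I*√11947 (m = √(-1*(-30) + 7*(-1711)) = √(30 - 11977) = √(-11947) = I*√11947 ≈ 109.3*I)
j(W, L) = L + W
M = -11813 + I*√11947 ≈ -11813.0 + 109.3*I
j(-7, ((-3 - 2)*(-1))*(-6)) - M = (((-3 - 2)*(-1))*(-6) - 7) - (-11813 + I*√11947) = (-5*(-1)*(-6) - 7) + (11813 - I*√11947) = (5*(-6) - 7) + (11813 - I*√11947) = (-30 - 7) + (11813 - I*√11947) = -37 + (11813 - I*√11947) = 11776 - I*√11947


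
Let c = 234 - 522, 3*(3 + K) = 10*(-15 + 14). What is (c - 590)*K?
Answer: 16682/3 ≈ 5560.7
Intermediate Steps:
K = -19/3 (K = -3 + (10*(-15 + 14))/3 = -3 + (10*(-1))/3 = -3 + (⅓)*(-10) = -3 - 10/3 = -19/3 ≈ -6.3333)
c = -288
(c - 590)*K = (-288 - 590)*(-19/3) = -878*(-19/3) = 16682/3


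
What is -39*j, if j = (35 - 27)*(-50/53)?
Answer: 15600/53 ≈ 294.34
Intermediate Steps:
j = -400/53 (j = 8*(-50*1/53) = 8*(-50/53) = -400/53 ≈ -7.5472)
-39*j = -39*(-400/53) = 15600/53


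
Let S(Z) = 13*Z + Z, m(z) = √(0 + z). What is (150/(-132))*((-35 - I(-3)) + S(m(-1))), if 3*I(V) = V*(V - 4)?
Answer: 525/11 - 175*I/11 ≈ 47.727 - 15.909*I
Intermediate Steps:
m(z) = √z
I(V) = V*(-4 + V)/3 (I(V) = (V*(V - 4))/3 = (V*(-4 + V))/3 = V*(-4 + V)/3)
S(Z) = 14*Z
(150/(-132))*((-35 - I(-3)) + S(m(-1))) = (150/(-132))*((-35 - (-3)*(-4 - 3)/3) + 14*√(-1)) = (150*(-1/132))*((-35 - (-3)*(-7)/3) + 14*I) = -25*((-35 - 1*7) + 14*I)/22 = -25*((-35 - 7) + 14*I)/22 = -25*(-42 + 14*I)/22 = 525/11 - 175*I/11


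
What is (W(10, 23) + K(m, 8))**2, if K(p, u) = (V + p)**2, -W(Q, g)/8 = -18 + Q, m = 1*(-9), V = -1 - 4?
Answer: 67600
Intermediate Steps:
V = -5
m = -9
W(Q, g) = 144 - 8*Q (W(Q, g) = -8*(-18 + Q) = 144 - 8*Q)
K(p, u) = (-5 + p)**2
(W(10, 23) + K(m, 8))**2 = ((144 - 8*10) + (-5 - 9)**2)**2 = ((144 - 80) + (-14)**2)**2 = (64 + 196)**2 = 260**2 = 67600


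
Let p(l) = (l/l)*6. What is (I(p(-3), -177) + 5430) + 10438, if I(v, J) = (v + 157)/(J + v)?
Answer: 2713265/171 ≈ 15867.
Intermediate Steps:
p(l) = 6 (p(l) = 1*6 = 6)
I(v, J) = (157 + v)/(J + v)
(I(p(-3), -177) + 5430) + 10438 = ((157 + 6)/(-177 + 6) + 5430) + 10438 = (163/(-171) + 5430) + 10438 = (-1/171*163 + 5430) + 10438 = (-163/171 + 5430) + 10438 = 928367/171 + 10438 = 2713265/171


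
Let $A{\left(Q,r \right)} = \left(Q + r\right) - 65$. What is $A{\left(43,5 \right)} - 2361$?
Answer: $-2378$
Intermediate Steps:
$A{\left(Q,r \right)} = -65 + Q + r$
$A{\left(43,5 \right)} - 2361 = \left(-65 + 43 + 5\right) - 2361 = -17 - 2361 = -2378$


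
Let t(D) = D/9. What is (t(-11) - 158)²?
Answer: 2053489/81 ≈ 25352.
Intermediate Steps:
t(D) = D/9 (t(D) = D*(⅑) = D/9)
(t(-11) - 158)² = ((⅑)*(-11) - 158)² = (-11/9 - 158)² = (-1433/9)² = 2053489/81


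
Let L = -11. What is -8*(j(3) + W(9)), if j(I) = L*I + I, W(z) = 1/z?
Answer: 2152/9 ≈ 239.11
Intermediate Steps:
j(I) = -10*I (j(I) = -11*I + I = -10*I)
-8*(j(3) + W(9)) = -8*(-10*3 + 1/9) = -8*(-30 + ⅑) = -8*(-269/9) = 2152/9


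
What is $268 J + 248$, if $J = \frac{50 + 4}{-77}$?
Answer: $\frac{4624}{77} \approx 60.052$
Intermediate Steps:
$J = - \frac{54}{77}$ ($J = 54 \left(- \frac{1}{77}\right) = - \frac{54}{77} \approx -0.7013$)
$268 J + 248 = 268 \left(- \frac{54}{77}\right) + 248 = - \frac{14472}{77} + 248 = \frac{4624}{77}$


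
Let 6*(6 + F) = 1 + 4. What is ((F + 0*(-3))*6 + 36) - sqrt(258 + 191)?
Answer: 5 - sqrt(449) ≈ -16.190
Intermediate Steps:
F = -31/6 (F = -6 + (1 + 4)/6 = -6 + (1/6)*5 = -6 + 5/6 = -31/6 ≈ -5.1667)
((F + 0*(-3))*6 + 36) - sqrt(258 + 191) = ((-31/6 + 0*(-3))*6 + 36) - sqrt(258 + 191) = ((-31/6 + 0)*6 + 36) - sqrt(449) = (-31/6*6 + 36) - sqrt(449) = (-31 + 36) - sqrt(449) = 5 - sqrt(449)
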